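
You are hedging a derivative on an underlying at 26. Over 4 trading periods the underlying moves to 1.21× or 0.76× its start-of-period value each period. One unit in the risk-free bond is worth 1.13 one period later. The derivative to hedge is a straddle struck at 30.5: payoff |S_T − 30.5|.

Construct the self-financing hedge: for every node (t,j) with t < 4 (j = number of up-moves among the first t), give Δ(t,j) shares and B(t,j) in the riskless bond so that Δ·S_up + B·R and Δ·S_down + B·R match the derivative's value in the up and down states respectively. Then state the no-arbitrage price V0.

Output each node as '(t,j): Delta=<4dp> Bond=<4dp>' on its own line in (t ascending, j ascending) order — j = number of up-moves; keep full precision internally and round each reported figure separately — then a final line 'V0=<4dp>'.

(0,0): Delta=0.5574 Bond=-5.4558
(1,0): Delta=-0.4634 Bond=14.0067
(1,1): Delta=0.6961 Bond=-10.5265
(2,0): Delta=-1.0000 Bond=23.8860
(2,1): Delta=-0.3905 Bond=14.0852
(2,2): Delta=0.8436 Bond=-17.5123
(3,0): Delta=-1.0000 Bond=26.9912
(3,1): Delta=-1.0000 Bond=26.9912
(3,2): Delta=-0.3078 Bond=13.5218
(3,3): Delta=1.0000 Bond=-26.9912
V0=9.0375

Since d<R<u, set p* = (R−d)/(u−d) = 0.8222; price each node as the discounted p*-expectation of its children.
At expiry t=4: V(4,0)=21.8258, V(4,1)=16.6898, V(4,2)=8.5127, V(4,3)=4.5060, V(4,4)=25.2333
  t=3,j=0: stock 11.4134 → up 13.8102 (V=16.6898), down 8.6742 (V=21.8258). Price 15.5778; hedge Δ=-1.0000, bond B=26.9912.
  t=3,j=1: stock 18.1713 → up 21.9873 (V=8.5127), down 13.8102 (V=16.6898). Price 8.8199; hedge Δ=-1.0000, bond B=26.9912.
  t=3,j=2: stock 28.9306 → up 35.0060 (V=4.5060), down 21.9873 (V=8.5127). Price 4.6180; hedge Δ=-0.3078, bond B=13.5218.
  t=3,j=3: stock 46.0606 → up 55.7333 (V=25.2333), down 35.0060 (V=4.5060). Price 19.0694; hedge Δ=1.0000, bond B=-26.9912.
  t=2,j=0: stock 15.0176 → up 18.1713 (V=8.8199), down 11.4134 (V=15.5778). Price 8.8684; hedge Δ=-1.0000, bond B=23.8860.
  t=2,j=1: stock 23.9096 → up 28.9306 (V=4.6180), down 18.1713 (V=8.8199). Price 4.7478; hedge Δ=-0.3905, bond B=14.0852.
  t=2,j=2: stock 38.0666 → up 46.0606 (V=19.0694), down 28.9306 (V=4.6180). Price 14.6020; hedge Δ=0.8436, bond B=-17.5123.
  t=1,j=0: stock 19.7600 → up 23.9096 (V=4.7478), down 15.0176 (V=8.8684). Price 4.8499; hedge Δ=-0.4634, bond B=14.0067.
  t=1,j=1: stock 31.4600 → up 38.0666 (V=14.6020), down 23.9096 (V=4.7478). Price 11.3718; hedge Δ=0.6961, bond B=-10.5265.
  t=0,j=0: stock 26.0000 → up 31.4600 (V=11.3718), down 19.7600 (V=4.8499). Price 9.0375; hedge Δ=0.5574, bond B=-5.4558.
The time-0 hedge costs 9.0375, which is the no-arbitrage price.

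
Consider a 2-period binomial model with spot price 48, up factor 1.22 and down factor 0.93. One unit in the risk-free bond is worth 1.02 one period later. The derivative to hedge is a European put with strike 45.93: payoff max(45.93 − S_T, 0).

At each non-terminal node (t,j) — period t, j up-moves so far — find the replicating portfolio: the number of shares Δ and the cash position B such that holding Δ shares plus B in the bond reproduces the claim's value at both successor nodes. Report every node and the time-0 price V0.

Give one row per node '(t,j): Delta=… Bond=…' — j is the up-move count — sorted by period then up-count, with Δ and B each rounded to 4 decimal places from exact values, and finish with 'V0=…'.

(0,0): Delta=-0.2144 Bond=12.3113
(1,0): Delta=-0.3410 Bond=18.2084
(1,1): Delta=0.0000 Bond=0.0000
V0=2.0182

No-arbitrage ⇒ martingale measure with p* = (R−d)/(u−d) = 0.3103.
Terminal payoffs: V(2,0)=4.4148, V(2,1)=0.0000, V(2,2)=0.0000
Node (1,0) S=44.6400: V=(p*·0.0000+(1−p*)·4.4148)/1.02=2.9850; Δ=(0.0000−4.4148)/(54.4608−41.5152)=-0.3410; B=V−Δ·S=18.2084
Node (1,1) S=58.5600: V=(p*·0.0000+(1−p*)·0.0000)/1.02=0.0000; Δ=(0.0000−0.0000)/(71.4432−54.4608)=0.0000; B=V−Δ·S=0.0000
Node (0,0) S=48.0000: V=(p*·0.0000+(1−p*)·2.9850)/1.02=2.0182; Δ=(0.0000−2.9850)/(58.5600−44.6400)=-0.2144; B=V−Δ·S=12.3113
Each (Δ,B) replicates both successor values, so the strategy is self-financing and V0 is arbitrage-free.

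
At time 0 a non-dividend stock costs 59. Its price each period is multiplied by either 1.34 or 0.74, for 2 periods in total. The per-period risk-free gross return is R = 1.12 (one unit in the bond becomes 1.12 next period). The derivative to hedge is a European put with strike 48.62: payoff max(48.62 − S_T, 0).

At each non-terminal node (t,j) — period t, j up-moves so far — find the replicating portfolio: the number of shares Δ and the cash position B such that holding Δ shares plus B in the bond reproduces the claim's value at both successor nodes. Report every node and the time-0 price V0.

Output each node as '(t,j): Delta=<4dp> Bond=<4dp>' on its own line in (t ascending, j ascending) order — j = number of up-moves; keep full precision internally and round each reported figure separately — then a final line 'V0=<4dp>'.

(0,0): Delta=-0.1509 Bond=10.6484
(1,0): Delta=-0.6227 Bond=32.5261
(1,1): Delta=0.0000 Bond=0.0000
V0=1.7482

No-arbitrage ⇒ martingale measure with p* = (R−d)/(u−d) = 0.6333.
Terminal payoffs: V(2,0)=16.3116, V(2,1)=0.0000, V(2,2)=0.0000
(1,0): S=43.6600. Δ = (V_up−V_dn)/(S_up−S_dn) = (0.0000−16.3116)/(58.5044−32.3084) = -0.6227. V = [p*·0.0000 + (1−p*)·16.3116]/1.12 = 5.3401. B = V − Δ·S = 32.5261.
(1,1): S=79.0600. Δ = (V_up−V_dn)/(S_up−S_dn) = (0.0000−0.0000)/(105.9404−58.5044) = 0.0000. V = [p*·0.0000 + (1−p*)·0.0000]/1.12 = 0.0000. B = V − Δ·S = 0.0000.
(0,0): S=59.0000. Δ = (V_up−V_dn)/(S_up−S_dn) = (0.0000−5.3401)/(79.0600−43.6600) = -0.1509. V = [p*·0.0000 + (1−p*)·5.3401]/1.12 = 1.7482. B = V − Δ·S = 10.6484.
Self-financing check: at every node Δ·S+B equals the discounted successor values.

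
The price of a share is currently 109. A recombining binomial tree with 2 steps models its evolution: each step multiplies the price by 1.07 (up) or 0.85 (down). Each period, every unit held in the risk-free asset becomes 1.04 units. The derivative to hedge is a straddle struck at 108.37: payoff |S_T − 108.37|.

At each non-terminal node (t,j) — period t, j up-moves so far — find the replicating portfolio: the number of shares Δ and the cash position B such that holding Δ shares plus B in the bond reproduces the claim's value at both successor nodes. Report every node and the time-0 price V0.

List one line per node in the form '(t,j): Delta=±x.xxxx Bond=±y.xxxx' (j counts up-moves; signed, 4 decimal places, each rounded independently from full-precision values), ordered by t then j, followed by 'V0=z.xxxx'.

(0,0): Delta=0.1375 Bond=-1.1438
(1,0): Delta=-1.0000 Bond=104.2019
(1,1): Delta=0.2802 Bond=-17.8303
V0=13.8462

Risk-neutral probability p* = (R−d)/(u−d) = (1.04−0.85)/(1.07−0.85) = 0.8636.
Payoff layer (t=2): V(2,0)=29.6175, V(2,1)=9.2345, V(2,2)=16.4241
Node (1,0) S=92.6500: V=(p*·9.2345+(1−p*)·29.6175)/1.04=11.5519; Δ=(9.2345−29.6175)/(99.1355−78.7525)=-1.0000; B=V−Δ·S=104.2019
Node (1,1) S=116.6300: V=(p*·16.4241+(1−p*)·9.2345)/1.04=14.8497; Δ=(16.4241−9.2345)/(124.7941−99.1355)=0.2802; B=V−Δ·S=-17.8303
Node (0,0) S=109.0000: V=(p*·14.8497+(1−p*)·11.5519)/1.04=13.8462; Δ=(14.8497−11.5519)/(116.6300−92.6500)=0.1375; B=V−Δ·S=-1.1438
Root portfolio cost Δ·109+B reproduces V0=13.8462.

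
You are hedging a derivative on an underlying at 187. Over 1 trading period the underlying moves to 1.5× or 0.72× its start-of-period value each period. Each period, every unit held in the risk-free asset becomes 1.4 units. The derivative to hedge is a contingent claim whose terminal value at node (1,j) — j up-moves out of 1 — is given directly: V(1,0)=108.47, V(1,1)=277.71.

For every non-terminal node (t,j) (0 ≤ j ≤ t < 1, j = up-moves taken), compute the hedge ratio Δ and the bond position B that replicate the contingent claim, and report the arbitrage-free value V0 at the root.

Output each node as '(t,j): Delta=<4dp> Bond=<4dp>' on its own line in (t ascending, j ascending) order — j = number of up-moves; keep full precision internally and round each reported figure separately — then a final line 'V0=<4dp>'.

Under the risk-neutral measure, an up-move has probability p* = (R−d)/(u−d) = 0.8718 and values discount at R = 1.4.
Terminal payoffs: V(1,0)=108.4700, V(1,1)=277.7100
  t=0,j=0: stock 187.0000 → up 280.5000 (V=277.7100), down 134.6400 (V=108.4700). Price 182.8661; hedge Δ=1.1603, bond B=-34.1082.
Root portfolio cost Δ·187+B reproduces V0=182.8661.

(0,0): Delta=1.1603 Bond=-34.1082
V0=182.8661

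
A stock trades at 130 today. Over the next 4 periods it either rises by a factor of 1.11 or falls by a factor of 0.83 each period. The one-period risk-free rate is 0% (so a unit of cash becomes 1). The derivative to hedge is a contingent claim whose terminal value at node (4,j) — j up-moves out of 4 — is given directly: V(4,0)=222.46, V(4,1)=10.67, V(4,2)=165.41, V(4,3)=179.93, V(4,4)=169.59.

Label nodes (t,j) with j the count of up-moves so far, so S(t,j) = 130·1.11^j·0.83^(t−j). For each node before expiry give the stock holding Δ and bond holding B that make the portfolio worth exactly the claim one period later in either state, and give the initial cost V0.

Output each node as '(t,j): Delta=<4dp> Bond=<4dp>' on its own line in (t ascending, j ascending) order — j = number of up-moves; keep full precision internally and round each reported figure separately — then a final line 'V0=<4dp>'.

(0,0): Delta=0.9520 Bond=25.9003
(1,0): Delta=1.5386 Bond=-37.3904
(1,1): Delta=0.6682 Bond=66.8531
(2,0): Delta=0.4285 Bond=62.0188
(2,1): Delta=2.0756 Bond=-101.7141
(2,2): Delta=-0.0128 Bond=175.9259
(3,0): Delta=-10.1758 Bond=850.2661
(3,1): Delta=5.5593 Bond=-448.0236
(3,2): Delta=0.3901 Bond=122.3686
(3,3): Delta=-0.2077 Bond=210.5807
V0=149.6581

Under the risk-neutral measure, an up-move has probability p* = (R−d)/(u−d) = 0.6071 and values discount at R = 1.
At expiry t=4: V(4,0)=222.4600, V(4,1)=10.6700, V(4,2)=165.4100, V(4,3)=179.9300, V(4,4)=169.5900
Node (3,0) S=74.3323: V=(p*·10.6700+(1−p*)·222.4600)/1=93.8732; Δ=(10.6700−222.4600)/(82.5089−61.6958)=-10.1758; B=V−Δ·S=850.2661
Node (3,1) S=99.4083: V=(p*·165.4100+(1−p*)·10.6700)/1=104.6193; Δ=(165.4100−10.6700)/(110.3432−82.5089)=5.5593; B=V−Δ·S=-448.0236
Node (3,2) S=132.9436: V=(p*·179.9300+(1−p*)·165.4100)/1=174.2257; Δ=(179.9300−165.4100)/(147.5674−110.3432)=0.3901; B=V−Δ·S=122.3686
Node (3,3) S=177.7920: V=(p*·169.5900+(1−p*)·179.9300)/1=173.6521; Δ=(169.5900−179.9300)/(197.3492−147.5674)=-0.2077; B=V−Δ·S=210.5807
Node (2,0) S=89.5570: V=(p*·104.6193+(1−p*)·93.8732)/1=100.3976; Δ=(104.6193−93.8732)/(99.4083−74.3323)=0.4285; B=V−Δ·S=62.0188
Node (2,1) S=119.7690: V=(p*·174.2257+(1−p*)·104.6193)/1=146.8803; Δ=(174.2257−104.6193)/(132.9436−99.4083)=2.0756; B=V−Δ·S=-101.7141
Node (2,2) S=160.1730: V=(p*·173.6521+(1−p*)·174.2257)/1=173.8775; Δ=(173.6521−174.2257)/(177.7920−132.9436)=-0.0128; B=V−Δ·S=175.9259
Node (1,0) S=107.9000: V=(p*·146.8803+(1−p*)·100.3976)/1=128.6193; Δ=(146.8803−100.3976)/(119.7690−89.5570)=1.5386; B=V−Δ·S=-37.3904
Node (1,1) S=144.3000: V=(p*·173.8775+(1−p*)·146.8803)/1=163.2715; Δ=(173.8775−146.8803)/(160.1730−119.7690)=0.6682; B=V−Δ·S=66.8531
Node (0,0) S=130.0000: V=(p*·163.2715+(1−p*)·128.6193)/1=149.6581; Δ=(163.2715−128.6193)/(144.3000−107.9000)=0.9520; B=V−Δ·S=25.9003
Root portfolio cost Δ·130+B reproduces V0=149.6581.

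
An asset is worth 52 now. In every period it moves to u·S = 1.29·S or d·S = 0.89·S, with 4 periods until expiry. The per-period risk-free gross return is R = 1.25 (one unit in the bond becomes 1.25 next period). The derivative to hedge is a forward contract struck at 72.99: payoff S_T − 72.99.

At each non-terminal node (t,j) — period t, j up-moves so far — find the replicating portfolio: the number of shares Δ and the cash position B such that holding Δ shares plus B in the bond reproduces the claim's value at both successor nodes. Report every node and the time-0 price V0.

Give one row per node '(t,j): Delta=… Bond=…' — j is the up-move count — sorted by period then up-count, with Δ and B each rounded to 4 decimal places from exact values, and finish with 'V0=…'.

(0,0): Delta=1.0000 Bond=-29.8967
(1,0): Delta=1.0000 Bond=-37.3709
(1,1): Delta=1.0000 Bond=-37.3709
(2,0): Delta=1.0000 Bond=-46.7136
(2,1): Delta=1.0000 Bond=-46.7136
(2,2): Delta=1.0000 Bond=-46.7136
(3,0): Delta=1.0000 Bond=-58.3920
(3,1): Delta=1.0000 Bond=-58.3920
(3,2): Delta=1.0000 Bond=-58.3920
(3,3): Delta=1.0000 Bond=-58.3920
V0=22.1033

Since d<R<u, set p* = (R−d)/(u−d) = 0.9000; price each node as the discounted p*-expectation of its children.
Payoff layer (t=4): V(4,0)=-40.3640, V(4,1)=-25.7007, V(4,2)=-4.4471, V(4,3)=26.3588, V(4,4)=71.0099
Node (3,0) S=36.6584: V=(p*·-25.7007+(1−p*)·-40.3640)/1.25=-21.7336; Δ=(-25.7007−-40.3640)/(47.2893−32.6260)=1.0000; B=V−Δ·S=-58.3920
Node (3,1) S=53.1341: V=(p*·-4.4471+(1−p*)·-25.7007)/1.25=-5.2579; Δ=(-4.4471−-25.7007)/(68.5429−47.2893)=1.0000; B=V−Δ·S=-58.3920
Node (3,2) S=77.0145: V=(p*·26.3588+(1−p*)·-4.4471)/1.25=18.6225; Δ=(26.3588−-4.4471)/(99.3488−68.5429)=1.0000; B=V−Δ·S=-58.3920
Node (3,3) S=111.6278: V=(p*·71.0099+(1−p*)·26.3588)/1.25=53.2358; Δ=(71.0099−26.3588)/(143.9999−99.3488)=1.0000; B=V−Δ·S=-58.3920
Node (2,0) S=41.1892: V=(p*·-5.2579+(1−p*)·-21.7336)/1.25=-5.5244; Δ=(-5.2579−-21.7336)/(53.1341−36.6584)=1.0000; B=V−Δ·S=-46.7136
Node (2,1) S=59.7012: V=(p*·18.6225+(1−p*)·-5.2579)/1.25=12.9876; Δ=(18.6225−-5.2579)/(77.0145−53.1341)=1.0000; B=V−Δ·S=-46.7136
Node (2,2) S=86.5332: V=(p*·53.2358+(1−p*)·18.6225)/1.25=39.8196; Δ=(53.2358−18.6225)/(111.6278−77.0145)=1.0000; B=V−Δ·S=-46.7136
Node (1,0) S=46.2800: V=(p*·12.9876+(1−p*)·-5.5244)/1.25=8.9091; Δ=(12.9876−-5.5244)/(59.7012−41.1892)=1.0000; B=V−Δ·S=-37.3709
Node (1,1) S=67.0800: V=(p*·39.8196+(1−p*)·12.9876)/1.25=29.7091; Δ=(39.8196−12.9876)/(86.5332−59.7012)=1.0000; B=V−Δ·S=-37.3709
Node (0,0) S=52.0000: V=(p*·29.7091+(1−p*)·8.9091)/1.25=22.1033; Δ=(29.7091−8.9091)/(67.0800−46.2800)=1.0000; B=V−Δ·S=-29.8967
Self-financing check: at every node Δ·S+B equals the discounted successor values.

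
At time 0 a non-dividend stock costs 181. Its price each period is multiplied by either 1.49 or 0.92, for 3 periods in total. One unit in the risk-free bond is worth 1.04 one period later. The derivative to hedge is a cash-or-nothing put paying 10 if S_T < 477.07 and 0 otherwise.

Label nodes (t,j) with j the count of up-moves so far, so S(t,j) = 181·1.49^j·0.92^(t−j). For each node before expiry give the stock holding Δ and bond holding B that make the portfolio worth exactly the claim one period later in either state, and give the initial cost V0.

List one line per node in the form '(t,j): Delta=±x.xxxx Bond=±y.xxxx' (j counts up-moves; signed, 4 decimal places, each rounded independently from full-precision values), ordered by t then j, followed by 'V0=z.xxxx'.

(0,0): Delta=-0.0040 Bond=9.5259
(1,0): Delta=0.0000 Bond=9.2456
(1,1): Delta=-0.0132 Bond=12.3872
(2,0): Delta=0.0000 Bond=9.6154
(2,1): Delta=0.0000 Bond=9.6154
(2,2): Delta=-0.0437 Bond=25.1350
V0=8.8070

Risk-neutral probability p* = (R−d)/(u−d) = (1.04−0.92)/(1.49−0.92) = 0.2105.
At expiry t=3: V(3,0)=10.0000, V(3,1)=10.0000, V(3,2)=10.0000, V(3,3)=0.0000
  t=2,j=0: stock 153.1984 → up 228.2656 (V=10.0000), down 140.9425 (V=10.0000). Price 9.6154; hedge Δ=0.0000, bond B=9.6154.
  t=2,j=1: stock 248.1148 → up 369.6911 (V=10.0000), down 228.2656 (V=10.0000). Price 9.6154; hedge Δ=0.0000, bond B=9.6154.
  t=2,j=2: stock 401.8381 → up 598.7388 (V=0.0000), down 369.6911 (V=10.0000). Price 7.5911; hedge Δ=-0.0437, bond B=25.1350.
  t=1,j=0: stock 166.5200 → up 248.1148 (V=9.6154), down 153.1984 (V=9.6154). Price 9.2456; hedge Δ=0.0000, bond B=9.2456.
  t=1,j=1: stock 269.6900 → up 401.8381 (V=7.5911), down 248.1148 (V=9.6154). Price 8.8358; hedge Δ=-0.0132, bond B=12.3872.
  t=0,j=0: stock 181.0000 → up 269.6900 (V=8.8358), down 166.5200 (V=9.2456). Price 8.8070; hedge Δ=-0.0040, bond B=9.5259.
Self-financing check: at every node Δ·S+B equals the discounted successor values.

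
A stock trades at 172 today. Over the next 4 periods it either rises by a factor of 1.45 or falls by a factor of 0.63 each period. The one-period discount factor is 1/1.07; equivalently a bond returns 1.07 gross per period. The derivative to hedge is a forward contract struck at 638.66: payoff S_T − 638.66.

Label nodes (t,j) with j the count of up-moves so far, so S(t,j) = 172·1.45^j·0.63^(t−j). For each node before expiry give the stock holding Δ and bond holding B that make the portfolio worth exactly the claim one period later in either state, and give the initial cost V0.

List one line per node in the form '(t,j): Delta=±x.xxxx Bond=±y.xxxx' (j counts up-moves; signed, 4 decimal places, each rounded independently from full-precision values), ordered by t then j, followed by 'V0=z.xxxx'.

(0,0): Delta=1.0000 Bond=-487.2307
(1,0): Delta=1.0000 Bond=-521.3368
(1,1): Delta=1.0000 Bond=-521.3368
(2,0): Delta=1.0000 Bond=-557.8304
(2,1): Delta=1.0000 Bond=-557.8304
(2,2): Delta=1.0000 Bond=-557.8304
(3,0): Delta=1.0000 Bond=-596.8785
(3,1): Delta=1.0000 Bond=-596.8785
(3,2): Delta=1.0000 Bond=-596.8785
(3,3): Delta=1.0000 Bond=-596.8785
V0=-315.2307

Since d<R<u, set p* = (R−d)/(u−d) = 0.5366; price each node as the discounted p*-expectation of its children.
Terminal values V(4,·): V(4,0)=-611.5649, V(4,1)=-576.2983, V(4,2)=-495.1291, V(4,3)=-308.3110, V(4,4)=121.6671
(3,0): S=43.0081. Δ = (V_up−V_dn)/(S_up−S_dn) = (-576.2983−-611.5649)/(62.3617−27.0951) = 1.0000. V = [p*·-576.2983 + (1−p*)·-611.5649]/1.07 = -553.8704. B = V − Δ·S = -596.8785.
(3,1): S=98.9869. Δ = (V_up−V_dn)/(S_up−S_dn) = (-495.1291−-576.2983)/(143.5309−62.3617) = 1.0000. V = [p*·-495.1291 + (1−p*)·-576.2983]/1.07 = -497.8916. B = V − Δ·S = -596.8785.
(3,2): S=227.8269. Δ = (V_up−V_dn)/(S_up−S_dn) = (-308.3110−-495.1291)/(330.3490−143.5309) = 1.0000. V = [p*·-308.3110 + (1−p*)·-495.1291]/1.07 = -369.0516. B = V − Δ·S = -596.8785.
(3,3): S=524.3635. Δ = (V_up−V_dn)/(S_up−S_dn) = (121.6671−-308.3110)/(760.3271−330.3490) = 1.0000. V = [p*·121.6671 + (1−p*)·-308.3110]/1.07 = -72.5150. B = V − Δ·S = -596.8785.
(2,0): S=68.2668. Δ = (V_up−V_dn)/(S_up−S_dn) = (-497.8916−-553.8704)/(98.9869−43.0081) = 1.0000. V = [p*·-497.8916 + (1−p*)·-553.8704]/1.07 = -489.5636. B = V − Δ·S = -557.8304.
(2,1): S=157.1220. Δ = (V_up−V_dn)/(S_up−S_dn) = (-369.0516−-497.8916)/(227.8269−98.9869) = 1.0000. V = [p*·-369.0516 + (1−p*)·-497.8916]/1.07 = -400.7084. B = V − Δ·S = -557.8304.
(2,2): S=361.6300. Δ = (V_up−V_dn)/(S_up−S_dn) = (-72.5150−-369.0516)/(524.3635−227.8269) = 1.0000. V = [p*·-72.5150 + (1−p*)·-369.0516]/1.07 = -196.2004. B = V − Δ·S = -557.8304.
(1,0): S=108.3600. Δ = (V_up−V_dn)/(S_up−S_dn) = (-400.7084−-489.5636)/(157.1220−68.2668) = 1.0000. V = [p*·-400.7084 + (1−p*)·-489.5636]/1.07 = -412.9768. B = V − Δ·S = -521.3368.
(1,1): S=249.4000. Δ = (V_up−V_dn)/(S_up−S_dn) = (-196.2004−-400.7084)/(361.6300−157.1220) = 1.0000. V = [p*·-196.2004 + (1−p*)·-400.7084]/1.07 = -271.9368. B = V − Δ·S = -521.3368.
(0,0): S=172.0000. Δ = (V_up−V_dn)/(S_up−S_dn) = (-271.9368−-412.9768)/(249.4000−108.3600) = 1.0000. V = [p*·-271.9368 + (1−p*)·-412.9768]/1.07 = -315.2307. B = V − Δ·S = -487.2307.
Root portfolio cost Δ·172+B reproduces V0=-315.2307.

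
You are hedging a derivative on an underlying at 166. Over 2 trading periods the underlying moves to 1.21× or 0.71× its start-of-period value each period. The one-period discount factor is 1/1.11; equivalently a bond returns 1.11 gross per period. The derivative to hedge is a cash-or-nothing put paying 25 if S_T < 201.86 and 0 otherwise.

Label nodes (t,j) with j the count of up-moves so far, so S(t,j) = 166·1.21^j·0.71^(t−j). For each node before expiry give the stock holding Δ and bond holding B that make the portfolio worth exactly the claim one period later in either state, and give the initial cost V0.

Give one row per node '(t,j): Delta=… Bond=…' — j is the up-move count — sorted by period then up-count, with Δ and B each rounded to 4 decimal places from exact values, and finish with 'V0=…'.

Risk-neutral probability p* = (R−d)/(u−d) = (1.11−0.71)/(1.21−0.71) = 0.8000.
At expiry t=2: V(2,0)=25.0000, V(2,1)=25.0000, V(2,2)=0.0000
(1,0): S=117.8600. Δ = (V_up−V_dn)/(S_up−S_dn) = (25.0000−25.0000)/(142.6106−83.6806) = 0.0000. V = [p*·25.0000 + (1−p*)·25.0000]/1.11 = 22.5225. B = V − Δ·S = 22.5225.
(1,1): S=200.8600. Δ = (V_up−V_dn)/(S_up−S_dn) = (0.0000−25.0000)/(243.0406−142.6106) = -0.2489. V = [p*·0.0000 + (1−p*)·25.0000]/1.11 = 4.5045. B = V − Δ·S = 54.5045.
(0,0): S=166.0000. Δ = (V_up−V_dn)/(S_up−S_dn) = (4.5045−22.5225)/(200.8600−117.8600) = -0.2171. V = [p*·4.5045 + (1−p*)·22.5225]/1.11 = 7.3046. B = V − Δ·S = 43.3406.
Self-financing check: at every node Δ·S+B equals the discounted successor values.

(0,0): Delta=-0.2171 Bond=43.3406
(1,0): Delta=0.0000 Bond=22.5225
(1,1): Delta=-0.2489 Bond=54.5045
V0=7.3046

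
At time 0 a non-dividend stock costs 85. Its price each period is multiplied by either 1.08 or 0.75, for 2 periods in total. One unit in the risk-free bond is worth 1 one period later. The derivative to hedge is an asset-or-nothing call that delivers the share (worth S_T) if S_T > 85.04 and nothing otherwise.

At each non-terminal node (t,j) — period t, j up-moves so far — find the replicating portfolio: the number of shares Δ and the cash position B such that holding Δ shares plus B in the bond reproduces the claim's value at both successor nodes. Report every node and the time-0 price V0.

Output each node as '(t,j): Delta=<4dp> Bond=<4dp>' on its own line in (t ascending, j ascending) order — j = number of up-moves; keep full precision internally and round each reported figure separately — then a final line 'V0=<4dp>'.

(0,0): Delta=2.6777 Bond=-170.7025
(1,0): Delta=0.0000 Bond=0.0000
(1,1): Delta=3.2727 Bond=-225.3273
V0=56.9008

Since d<R<u, set p* = (R−d)/(u−d) = 0.7576; price each node as the discounted p*-expectation of its children.
Terminal values V(2,·): V(2,0)=0.0000, V(2,1)=0.0000, V(2,2)=99.1440
(1,0): S=63.7500. Δ = (V_up−V_dn)/(S_up−S_dn) = (0.0000−0.0000)/(68.8500−47.8125) = 0.0000. V = [p*·0.0000 + (1−p*)·0.0000]/1 = 0.0000. B = V − Δ·S = 0.0000.
(1,1): S=91.8000. Δ = (V_up−V_dn)/(S_up−S_dn) = (99.1440−0.0000)/(99.1440−68.8500) = 3.2727. V = [p*·99.1440 + (1−p*)·0.0000]/1 = 75.1091. B = V − Δ·S = -225.3273.
(0,0): S=85.0000. Δ = (V_up−V_dn)/(S_up−S_dn) = (75.1091−0.0000)/(91.8000−63.7500) = 2.6777. V = [p*·75.1091 + (1−p*)·0.0000]/1 = 56.9008. B = V − Δ·S = -170.7025.
Root portfolio cost Δ·85+B reproduces V0=56.9008.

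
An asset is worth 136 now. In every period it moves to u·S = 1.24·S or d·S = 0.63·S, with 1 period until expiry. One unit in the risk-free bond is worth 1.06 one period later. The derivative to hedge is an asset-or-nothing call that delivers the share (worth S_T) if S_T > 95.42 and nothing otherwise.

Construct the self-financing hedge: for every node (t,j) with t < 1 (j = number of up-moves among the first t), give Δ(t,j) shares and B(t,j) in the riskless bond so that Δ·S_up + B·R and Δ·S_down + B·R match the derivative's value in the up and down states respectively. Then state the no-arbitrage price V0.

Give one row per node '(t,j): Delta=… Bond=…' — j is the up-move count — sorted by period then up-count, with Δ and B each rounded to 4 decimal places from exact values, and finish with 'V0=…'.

(0,0): Delta=2.0328 Bond=-164.3105
V0=112.1485

Since d<R<u, set p* = (R−d)/(u−d) = 0.7049; price each node as the discounted p*-expectation of its children.
At expiry t=1: V(1,0)=0.0000, V(1,1)=168.6400
Node (0,0) S=136.0000: V=(p*·168.6400+(1−p*)·0.0000)/1.06=112.1485; Δ=(168.6400−0.0000)/(168.6400−85.6800)=2.0328; B=V−Δ·S=-164.3105
The time-0 hedge costs 112.1485, which is the no-arbitrage price.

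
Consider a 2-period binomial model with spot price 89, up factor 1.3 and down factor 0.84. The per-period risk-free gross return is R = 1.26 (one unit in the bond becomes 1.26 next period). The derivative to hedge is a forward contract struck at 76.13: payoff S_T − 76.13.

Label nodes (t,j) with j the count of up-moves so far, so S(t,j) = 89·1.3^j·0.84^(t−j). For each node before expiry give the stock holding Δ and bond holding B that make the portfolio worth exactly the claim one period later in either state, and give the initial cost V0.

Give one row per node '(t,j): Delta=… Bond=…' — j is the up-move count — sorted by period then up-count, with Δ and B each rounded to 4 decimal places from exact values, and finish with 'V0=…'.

Under the risk-neutral measure, an up-move has probability p* = (R−d)/(u−d) = 0.9130 and values discount at R = 1.26.
Terminal values V(2,·): V(2,0)=-13.3316, V(2,1)=21.0580, V(2,2)=74.2800
  t=1,j=0: stock 74.7600 → up 97.1880 (V=21.0580), down 62.7984 (V=-13.3316). Price 14.3394; hedge Δ=1.0000, bond B=-60.4206.
  t=1,j=1: stock 115.7000 → up 150.4100 (V=74.2800), down 97.1880 (V=21.0580). Price 55.2794; hedge Δ=1.0000, bond B=-60.4206.
  t=0,j=0: stock 89.0000 → up 115.7000 (V=55.2794), down 74.7600 (V=14.3394). Price 41.0471; hedge Δ=1.0000, bond B=-47.9529.
Each (Δ,B) replicates both successor values, so the strategy is self-financing and V0 is arbitrage-free.

(0,0): Delta=1.0000 Bond=-47.9529
(1,0): Delta=1.0000 Bond=-60.4206
(1,1): Delta=1.0000 Bond=-60.4206
V0=41.0471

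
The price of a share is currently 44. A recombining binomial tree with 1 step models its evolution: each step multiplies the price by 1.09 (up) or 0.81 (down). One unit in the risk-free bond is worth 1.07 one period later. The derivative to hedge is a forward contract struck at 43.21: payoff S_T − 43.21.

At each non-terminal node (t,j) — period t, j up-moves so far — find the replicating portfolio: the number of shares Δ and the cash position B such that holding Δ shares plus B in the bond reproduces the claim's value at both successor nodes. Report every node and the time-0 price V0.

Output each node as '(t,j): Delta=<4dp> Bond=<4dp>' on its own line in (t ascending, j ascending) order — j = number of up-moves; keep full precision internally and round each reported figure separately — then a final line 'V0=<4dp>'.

Since d<R<u, set p* = (R−d)/(u−d) = 0.9286; price each node as the discounted p*-expectation of its children.
Payoff layer (t=1): V(1,0)=-7.5700, V(1,1)=4.7500
  t=0,j=0: stock 44.0000 → up 47.9600 (V=4.7500), down 35.6400 (V=-7.5700). Price 3.6168; hedge Δ=1.0000, bond B=-40.3832.
Root portfolio cost Δ·44+B reproduces V0=3.6168.

(0,0): Delta=1.0000 Bond=-40.3832
V0=3.6168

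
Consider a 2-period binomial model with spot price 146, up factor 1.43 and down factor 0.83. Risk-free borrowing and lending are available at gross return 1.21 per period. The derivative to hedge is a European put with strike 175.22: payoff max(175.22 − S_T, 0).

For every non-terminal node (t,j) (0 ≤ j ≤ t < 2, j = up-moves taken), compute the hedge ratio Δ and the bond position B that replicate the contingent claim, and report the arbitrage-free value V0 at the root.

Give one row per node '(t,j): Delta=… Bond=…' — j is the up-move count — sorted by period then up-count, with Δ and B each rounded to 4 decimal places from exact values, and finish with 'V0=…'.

No-arbitrage ⇒ martingale measure with p* = (R−d)/(u−d) = 0.6333.
Terminal payoffs: V(2,0)=74.6406, V(2,1)=1.9326, V(2,2)=0.0000
(1,0): S=121.1800. Δ = (V_up−V_dn)/(S_up−S_dn) = (1.9326−74.6406)/(173.2874−100.5794) = -1.0000. V = [p*·1.9326 + (1−p*)·74.6406]/1.21 = 23.6299. B = V − Δ·S = 144.8099.
(1,1): S=208.7800. Δ = (V_up−V_dn)/(S_up−S_dn) = (0.0000−1.9326)/(298.5554−173.2874) = -0.0154. V = [p*·0.0000 + (1−p*)·1.9326]/1.21 = 0.5856. B = V − Δ·S = 3.8066.
(0,0): S=146.0000. Δ = (V_up−V_dn)/(S_up−S_dn) = (0.5856−23.6299)/(208.7800−121.1800) = -0.2631. V = [p*·0.5856 + (1−p*)·23.6299]/1.21 = 7.4671. B = V − Δ·S = 45.8742.
Check: Δ(0,0)·S0 + B(0,0) = 7.4671 = V0.

(0,0): Delta=-0.2631 Bond=45.8742
(1,0): Delta=-1.0000 Bond=144.8099
(1,1): Delta=-0.0154 Bond=3.8066
V0=7.4671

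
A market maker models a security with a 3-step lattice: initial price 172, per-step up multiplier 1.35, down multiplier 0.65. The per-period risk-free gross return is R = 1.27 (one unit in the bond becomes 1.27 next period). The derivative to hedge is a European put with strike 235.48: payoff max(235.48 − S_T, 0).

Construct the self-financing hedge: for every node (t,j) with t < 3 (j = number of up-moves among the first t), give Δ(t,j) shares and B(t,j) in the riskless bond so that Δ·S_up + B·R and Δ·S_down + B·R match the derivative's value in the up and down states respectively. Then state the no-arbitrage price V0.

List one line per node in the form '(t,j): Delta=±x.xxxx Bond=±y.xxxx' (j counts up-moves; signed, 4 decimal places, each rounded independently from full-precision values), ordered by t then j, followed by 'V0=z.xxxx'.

The replicating-portfolio and risk-neutral prices coincide; use p* = (1.27−0.65)/(1.35−0.65) = 0.8857 for the latter.
Terminal values V(3,·): V(3,0)=188.2445, V(3,1)=137.3755, V(3,2)=31.7245, V(3,3)=0.0000
  t=2,j=0: stock 72.6700 → up 98.1045 (V=137.3755), down 47.2355 (V=188.2445). Price 112.7473; hedge Δ=-1.0000, bond B=185.4173.
  t=2,j=1: stock 150.9300 → up 203.7555 (V=31.7245), down 98.1045 (V=137.3755). Price 34.4873; hedge Δ=-1.0000, bond B=185.4173.
  t=2,j=2: stock 313.4700 → up 423.1845 (V=0.0000), down 203.7555 (V=31.7245). Price 2.8548; hedge Δ=-0.1446, bond B=48.1756.
  t=1,j=0: stock 111.8000 → up 150.9300 (V=34.4873), down 72.6700 (V=112.7473). Price 34.1979; hedge Δ=-1.0000, bond B=145.9979.
  t=1,j=1: stock 232.2000 → up 313.4700 (V=2.8548), down 150.9300 (V=34.4873). Price 5.0945; hedge Δ=-0.1946, bond B=50.2837.
  t=0,j=0: stock 172.0000 → up 232.2000 (V=5.0945), down 111.8000 (V=34.1979). Price 6.6304; hedge Δ=-0.2417, bond B=48.2067.
The time-0 hedge costs 6.6304, which is the no-arbitrage price.

(0,0): Delta=-0.2417 Bond=48.2067
(1,0): Delta=-1.0000 Bond=145.9979
(1,1): Delta=-0.1946 Bond=50.2837
(2,0): Delta=-1.0000 Bond=185.4173
(2,1): Delta=-1.0000 Bond=185.4173
(2,2): Delta=-0.1446 Bond=48.1756
V0=6.6304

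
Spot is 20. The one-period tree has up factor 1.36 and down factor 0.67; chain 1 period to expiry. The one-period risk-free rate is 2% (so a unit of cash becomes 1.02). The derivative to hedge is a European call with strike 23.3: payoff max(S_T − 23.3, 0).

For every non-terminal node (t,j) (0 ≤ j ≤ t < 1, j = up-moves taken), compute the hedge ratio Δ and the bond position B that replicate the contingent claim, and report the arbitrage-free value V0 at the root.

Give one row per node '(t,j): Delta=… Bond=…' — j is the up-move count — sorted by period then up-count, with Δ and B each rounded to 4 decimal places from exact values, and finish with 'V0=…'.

Risk-neutral probability p* = (R−d)/(u−d) = (1.02−0.67)/(1.36−0.67) = 0.5072.
Terminal values V(1,·): V(1,0)=0.0000, V(1,1)=3.9000
  t=0,j=0: stock 20.0000 → up 27.2000 (V=3.9000), down 13.4000 (V=0.0000). Price 1.9395; hedge Δ=0.2826, bond B=-3.7127.
Root portfolio cost Δ·20+B reproduces V0=1.9395.

(0,0): Delta=0.2826 Bond=-3.7127
V0=1.9395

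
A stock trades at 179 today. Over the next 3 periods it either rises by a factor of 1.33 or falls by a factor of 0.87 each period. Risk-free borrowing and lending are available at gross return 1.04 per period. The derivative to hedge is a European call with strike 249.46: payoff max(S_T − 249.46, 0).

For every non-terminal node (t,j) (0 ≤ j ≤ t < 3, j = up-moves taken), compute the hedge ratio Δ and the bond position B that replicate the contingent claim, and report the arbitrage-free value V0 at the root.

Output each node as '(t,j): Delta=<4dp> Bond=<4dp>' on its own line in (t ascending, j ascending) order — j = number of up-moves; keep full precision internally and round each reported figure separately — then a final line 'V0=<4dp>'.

(0,0): Delta=0.3595 Bond=-50.6676
(1,0): Delta=0.1290 Bond=-16.8089
(1,1): Delta=0.6166 Bond=-113.9105
(2,0): Delta=0.0000 Bond=0.0000
(2,1): Delta=0.2730 Bond=-47.3022
(2,2): Delta=1.0000 Bond=-239.8654
V0=13.6758

The replicating-portfolio and risk-neutral prices coincide; use p* = (1.04−0.87)/(1.33−0.87) = 0.3696 for the latter.
Terminal payoffs: V(3,0)=0.0000, V(3,1)=0.0000, V(3,2)=26.0108, V(3,3)=171.6620
Node (2,0) S=135.4851: V=(p*·0.0000+(1−p*)·0.0000)/1.04=0.0000; Δ=(0.0000−0.0000)/(180.1952−117.8720)=0.0000; B=V−Δ·S=0.0000
Node (2,1) S=207.1209: V=(p*·26.0108+(1−p*)·0.0000)/1.04=9.2430; Δ=(26.0108−0.0000)/(275.4708−180.1952)=0.2730; B=V−Δ·S=-47.3022
Node (2,2) S=316.6331: V=(p*·171.6620+(1−p*)·26.0108)/1.04=76.7677; Δ=(171.6620−26.0108)/(421.1220−275.4708)=1.0000; B=V−Δ·S=-239.8654
Node (1,0) S=155.7300: V=(p*·9.2430+(1−p*)·0.0000)/1.04=3.2845; Δ=(9.2430−0.0000)/(207.1209−135.4851)=0.1290; B=V−Δ·S=-16.8089
Node (1,1) S=238.0700: V=(p*·76.7677+(1−p*)·9.2430)/1.04=32.8825; Δ=(76.7677−9.2430)/(316.6331−207.1209)=0.6166; B=V−Δ·S=-113.9105
Node (0,0) S=179.0000: V=(p*·32.8825+(1−p*)·3.2845)/1.04=13.6758; Δ=(32.8825−3.2845)/(238.0700−155.7300)=0.3595; B=V−Δ·S=-50.6676
Self-financing check: at every node Δ·S+B equals the discounted successor values.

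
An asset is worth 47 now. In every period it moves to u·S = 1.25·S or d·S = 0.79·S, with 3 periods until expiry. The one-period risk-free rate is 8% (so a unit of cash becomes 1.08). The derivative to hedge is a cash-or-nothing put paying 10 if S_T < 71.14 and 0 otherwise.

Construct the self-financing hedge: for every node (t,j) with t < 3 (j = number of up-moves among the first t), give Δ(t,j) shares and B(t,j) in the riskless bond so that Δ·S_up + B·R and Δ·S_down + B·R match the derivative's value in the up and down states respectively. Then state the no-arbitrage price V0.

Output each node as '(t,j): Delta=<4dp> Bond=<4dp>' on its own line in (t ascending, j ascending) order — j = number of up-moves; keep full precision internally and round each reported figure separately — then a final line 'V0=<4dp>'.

Under the risk-neutral measure, an up-move has probability p* = (R−d)/(u−d) = 0.6304 and values discount at R = 1.08.
Terminal values V(3,·): V(3,0)=10.0000, V(3,1)=10.0000, V(3,2)=10.0000, V(3,3)=0.0000
Node (2,0) S=29.3327: V=(p*·10.0000+(1−p*)·10.0000)/1.08=9.2593; Δ=(10.0000−10.0000)/(36.6659−23.1728)=0.0000; B=V−Δ·S=9.2593
Node (2,1) S=46.4125: V=(p*·10.0000+(1−p*)·10.0000)/1.08=9.2593; Δ=(10.0000−10.0000)/(58.0156−36.6659)=0.0000; B=V−Δ·S=9.2593
Node (2,2) S=73.4375: V=(p*·0.0000+(1−p*)·10.0000)/1.08=3.4219; Δ=(0.0000−10.0000)/(91.7969−58.0156)=-0.2960; B=V−Δ·S=25.1610
Node (1,0) S=37.1300: V=(p*·9.2593+(1−p*)·9.2593)/1.08=8.5734; Δ=(9.2593−9.2593)/(46.4125−29.3327)=0.0000; B=V−Δ·S=8.5734
Node (1,1) S=58.7500: V=(p*·3.4219+(1−p*)·9.2593)/1.08=5.1659; Δ=(3.4219−9.2593)/(73.4375−46.4125)=-0.2160; B=V−Δ·S=17.8558
Node (0,0) S=47.0000: V=(p*·5.1659+(1−p*)·8.5734)/1.08=5.9493; Δ=(5.1659−8.5734)/(58.7500−37.1300)=-0.1576; B=V−Δ·S=13.3568
Check: Δ(0,0)·S0 + B(0,0) = 5.9493 = V0.

(0,0): Delta=-0.1576 Bond=13.3568
(1,0): Delta=0.0000 Bond=8.5734
(1,1): Delta=-0.2160 Bond=17.8558
(2,0): Delta=0.0000 Bond=9.2593
(2,1): Delta=0.0000 Bond=9.2593
(2,2): Delta=-0.2960 Bond=25.1610
V0=5.9493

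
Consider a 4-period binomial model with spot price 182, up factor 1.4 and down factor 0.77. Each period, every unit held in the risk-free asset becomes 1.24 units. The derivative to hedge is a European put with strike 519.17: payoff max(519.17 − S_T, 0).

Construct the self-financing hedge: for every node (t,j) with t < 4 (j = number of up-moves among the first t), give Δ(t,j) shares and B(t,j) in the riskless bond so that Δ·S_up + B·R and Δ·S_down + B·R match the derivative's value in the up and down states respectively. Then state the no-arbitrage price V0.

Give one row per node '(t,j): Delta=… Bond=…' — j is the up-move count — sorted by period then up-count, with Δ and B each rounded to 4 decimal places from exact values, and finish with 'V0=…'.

Under the risk-neutral measure, an up-move has probability p* = (R−d)/(u−d) = 0.7460 and values discount at R = 1.24.
Terminal values V(4,·): V(4,0)=455.1915, V(4,1)=402.8454, V(4,2)=307.6707, V(4,3)=134.6258, V(4,4)=0.0000
(3,0): S=83.0890. Δ = (V_up−V_dn)/(S_up−S_dn) = (402.8454−455.1915)/(116.3246−63.9785) = -1.0000. V = [p*·402.8454 + (1−p*)·455.1915]/1.24 = 335.5965. B = V − Δ·S = 418.6855.
(3,1): S=151.0709. Δ = (V_up−V_dn)/(S_up−S_dn) = (307.6707−402.8454)/(211.4993−116.3246) = -1.0000. V = [p*·307.6707 + (1−p*)·402.8454]/1.24 = 267.6146. B = V − Δ·S = 418.6855.
(3,2): S=274.6744. Δ = (V_up−V_dn)/(S_up−S_dn) = (134.6258−307.6707)/(384.5442−211.4993) = -1.0000. V = [p*·134.6258 + (1−p*)·307.6707]/1.24 = 144.0111. B = V − Δ·S = 418.6855.
(3,3): S=499.4080. Δ = (V_up−V_dn)/(S_up−S_dn) = (0.0000−134.6258)/(699.1712−384.5442) = -0.4279. V = [p*·0.0000 + (1−p*)·134.6258]/1.24 = 27.5731. B = V − Δ·S = 241.2649.
(2,0): S=107.9078. Δ = (V_up−V_dn)/(S_up−S_dn) = (267.6146−335.5965)/(151.0709−83.0890) = -1.0000. V = [p*·267.6146 + (1−p*)·335.5965]/1.24 = 229.7418. B = V − Δ·S = 337.6496.
(2,1): S=196.1960. Δ = (V_up−V_dn)/(S_up−S_dn) = (144.0111−267.6146)/(274.6744−151.0709) = -1.0000. V = [p*·144.0111 + (1−p*)·267.6146]/1.24 = 141.4536. B = V − Δ·S = 337.6496.
(2,2): S=356.7200. Δ = (V_up−V_dn)/(S_up−S_dn) = (27.5731−144.0111)/(499.4080−274.6744) = -0.5181. V = [p*·27.5731 + (1−p*)·144.0111]/1.24 = 46.0844. B = V − Δ·S = 230.9066.
(1,0): S=140.1400. Δ = (V_up−V_dn)/(S_up−S_dn) = (141.4536−229.7418)/(196.1960−107.9078) = -1.0000. V = [p*·141.4536 + (1−p*)·229.7418]/1.24 = 132.1581. B = V − Δ·S = 272.2981.
(1,1): S=254.8000. Δ = (V_up−V_dn)/(S_up−S_dn) = (46.0844−141.4536)/(356.7200−196.1960) = -0.5941. V = [p*·46.0844 + (1−p*)·141.4536]/1.24 = 56.6977. B = V − Δ·S = 208.0773.
(0,0): S=182.0000. Δ = (V_up−V_dn)/(S_up−S_dn) = (56.6977−132.1581)/(254.8000−140.1400) = -0.6581. V = [p*·56.6977 + (1−p*)·132.1581]/1.24 = 61.1792. B = V − Δ·S = 180.9575.
Root portfolio cost Δ·182+B reproduces V0=61.1792.

(0,0): Delta=-0.6581 Bond=180.9575
(1,0): Delta=-1.0000 Bond=272.2981
(1,1): Delta=-0.5941 Bond=208.0773
(2,0): Delta=-1.0000 Bond=337.6496
(2,1): Delta=-1.0000 Bond=337.6496
(2,2): Delta=-0.5181 Bond=230.9066
(3,0): Delta=-1.0000 Bond=418.6855
(3,1): Delta=-1.0000 Bond=418.6855
(3,2): Delta=-1.0000 Bond=418.6855
(3,3): Delta=-0.4279 Bond=241.2649
V0=61.1792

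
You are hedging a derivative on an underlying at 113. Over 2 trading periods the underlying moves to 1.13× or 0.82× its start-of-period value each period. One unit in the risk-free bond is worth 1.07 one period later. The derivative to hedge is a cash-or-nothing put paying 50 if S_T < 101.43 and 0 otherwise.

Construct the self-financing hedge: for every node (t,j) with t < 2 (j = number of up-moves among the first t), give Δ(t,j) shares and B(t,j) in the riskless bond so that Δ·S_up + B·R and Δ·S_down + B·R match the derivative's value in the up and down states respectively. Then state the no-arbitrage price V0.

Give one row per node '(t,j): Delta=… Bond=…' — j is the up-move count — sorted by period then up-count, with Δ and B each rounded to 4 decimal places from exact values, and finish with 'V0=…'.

(0,0): Delta=-0.2582 Bond=30.8112
(1,0): Delta=-1.7407 Bond=170.3346
(1,1): Delta=0.0000 Bond=0.0000
V0=1.6360

The replicating-portfolio and risk-neutral prices coincide; use p* = (1.07−0.82)/(1.13−0.82) = 0.8065 for the latter.
Terminal values V(2,·): V(2,0)=50.0000, V(2,1)=0.0000, V(2,2)=0.0000
Node (1,0) S=92.6600: V=(p*·0.0000+(1−p*)·50.0000)/1.07=9.0443; Δ=(0.0000−50.0000)/(104.7058−75.9812)=-1.7407; B=V−Δ·S=170.3346
Node (1,1) S=127.6900: V=(p*·0.0000+(1−p*)·0.0000)/1.07=0.0000; Δ=(0.0000−0.0000)/(144.2897−104.7058)=0.0000; B=V−Δ·S=0.0000
Node (0,0) S=113.0000: V=(p*·0.0000+(1−p*)·9.0443)/1.07=1.6360; Δ=(0.0000−9.0443)/(127.6900−92.6600)=-0.2582; B=V−Δ·S=30.8112
Root portfolio cost Δ·113+B reproduces V0=1.6360.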